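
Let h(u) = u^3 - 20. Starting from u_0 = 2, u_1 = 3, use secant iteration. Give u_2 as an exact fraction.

h(2) = -12, h(3) = 7. u_2 = 3 - 7·(3 - 2)/(7 - (-12)) = 50/19.

50/19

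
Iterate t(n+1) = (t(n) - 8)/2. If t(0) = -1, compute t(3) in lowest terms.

-57/8

t(1) = ((-1) - 8)/2 = -9/2.
t(2) = ((-9/2) - 8)/2 = -25/4.
t(3) = ((-25/4) - 8)/2 = -57/8.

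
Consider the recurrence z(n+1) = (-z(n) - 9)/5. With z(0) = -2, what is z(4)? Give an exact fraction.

-938/625

z(1) = (-(-2) - 9)/5 = -7/5.
z(2) = (-(-7/5) - 9)/5 = -38/25.
z(3) = (-(-38/25) - 9)/5 = -187/125.
z(4) = (-(-187/125) - 9)/5 = -938/625.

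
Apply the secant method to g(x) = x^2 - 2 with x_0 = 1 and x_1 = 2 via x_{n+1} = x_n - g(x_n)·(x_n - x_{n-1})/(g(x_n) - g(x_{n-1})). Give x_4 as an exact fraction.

58/41

g(1) = -1, g(2) = 2. x_2 = 2 - 2·(2 - 1)/(2 - (-1)) = 4/3.
g(2) = 2, g(4/3) = -2/9. x_3 = (4/3) - (-2/9)·((4/3) - 2)/((-2/9) - 2) = 7/5.
g(4/3) = -2/9, g(7/5) = -1/25. x_4 = (7/5) - (-1/25)·((7/5) - (4/3))/((-1/25) - (-2/9)) = 58/41.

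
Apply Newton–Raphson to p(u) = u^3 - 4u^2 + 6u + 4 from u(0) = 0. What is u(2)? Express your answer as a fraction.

p'(u) = 3u^2 - 8u + 6.
p(0) = 4, p'(0) = 6, so u(1) = 0 - 4/6 = -2/3.
p(-2/3) = -56/27, p'(-2/3) = 38/3, so u(2) = (-2/3) - (-56/27)/(38/3) = -86/171.

-86/171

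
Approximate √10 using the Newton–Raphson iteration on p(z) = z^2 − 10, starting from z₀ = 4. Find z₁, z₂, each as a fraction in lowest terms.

z₁ = 13/4, z₂ = 329/104

p'(z) = 2z.
p(4) = 6, p'(4) = 8, so z₁ = 4 − 6/8 = 13/4.
p(13/4) = 9/16, p'(13/4) = 13/2, so z₂ = (13/4) − (9/16)/(13/2) = 329/104.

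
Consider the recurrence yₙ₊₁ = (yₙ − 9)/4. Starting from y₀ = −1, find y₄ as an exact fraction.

y₁ = ((−1) − 9)/4 = −5/2.
y₂ = ((−5/2) − 9)/4 = −23/8.
y₃ = ((−23/8) − 9)/4 = −95/32.
y₄ = ((−95/32) − 9)/4 = −383/128.

−383/128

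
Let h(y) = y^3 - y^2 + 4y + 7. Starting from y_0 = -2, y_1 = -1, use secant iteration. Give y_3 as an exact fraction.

-2017/1821

h(-2) = -13, h(-1) = 1. y_2 = (-1) - 1·((-1) - (-2))/(1 - (-13)) = -15/14.
h(-1) = 1, h(-15/14) = 923/2744. y_3 = (-15/14) - (923/2744)·((-15/14) - (-1))/((923/2744) - 1) = -2017/1821.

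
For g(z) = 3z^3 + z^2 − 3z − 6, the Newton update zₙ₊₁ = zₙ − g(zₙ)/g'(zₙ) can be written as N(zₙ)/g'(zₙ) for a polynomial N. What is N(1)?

13

g'(z) = 9z^2 + 2z − 3.
N(z) = z·g'(z) − g(z) = z·(9z^2 + 2z − 3) − (3z^3 + z^2 − 3z − 6) = 6z^3 + z^2 + 6.
N(1) = 13.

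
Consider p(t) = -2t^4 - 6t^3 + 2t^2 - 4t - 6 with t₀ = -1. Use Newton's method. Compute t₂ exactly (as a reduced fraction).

-11657/15567

p'(t) = -8t^3 - 18t^2 + 4t - 4.
p(-1) = 4, p'(-1) = -18, so t₁ = (-1) - 4/(-18) = -7/9.
p(-7/9) = 2704/6561, p'(-7/9) = -10378/729, so t₂ = (-7/9) - (2704/6561)/(-10378/729) = -11657/15567.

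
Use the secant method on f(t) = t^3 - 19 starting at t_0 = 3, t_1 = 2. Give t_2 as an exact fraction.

f(3) = 8, f(2) = -11. t_2 = 2 - (-11)·(2 - 3)/((-11) - 8) = 49/19.

49/19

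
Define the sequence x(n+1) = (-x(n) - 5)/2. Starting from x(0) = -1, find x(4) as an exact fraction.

-13/8

x(1) = (-(-1) - 5)/2 = -2.
x(2) = (-(-2) - 5)/2 = -3/2.
x(3) = (-(-3/2) - 5)/2 = -7/4.
x(4) = (-(-7/4) - 5)/2 = -13/8.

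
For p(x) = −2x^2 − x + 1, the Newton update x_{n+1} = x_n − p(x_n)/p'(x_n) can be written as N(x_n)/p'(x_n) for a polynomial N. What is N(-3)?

p'(x) = −4x − 1.
N(x) = x·p'(x) − p(x) = x·(−4x − 1) − (−2x^2 − x + 1) = −2x^2 − 1.
N(-3) = −19.

−19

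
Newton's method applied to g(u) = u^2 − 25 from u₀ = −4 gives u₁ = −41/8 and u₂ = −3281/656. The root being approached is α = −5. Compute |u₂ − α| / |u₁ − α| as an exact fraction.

u₁ − α = −41/8 − (−5) = −41/8 + 5 = −1/8, so |u₁ − α| = 1/8.
u₂ − α = −3281/656 − (−5) = −3281/656 + 5 = −1/656, so |u₂ − α| = 1/656.
Ratio = (1/656) / (1/8) = 1/82.

1/82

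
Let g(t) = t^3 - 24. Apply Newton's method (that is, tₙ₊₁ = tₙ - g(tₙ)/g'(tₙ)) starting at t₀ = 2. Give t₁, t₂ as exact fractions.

g'(t) = 3t^2.
g(2) = -16, g'(2) = 12, so t₁ = 2 - (-16)/12 = 10/3.
g(10/3) = 352/27, g'(10/3) = 100/3, so t₂ = (10/3) - (352/27)/(100/3) = 662/225.

t₁ = 10/3, t₂ = 662/225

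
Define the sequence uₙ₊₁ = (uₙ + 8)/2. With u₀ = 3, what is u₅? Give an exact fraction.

u₁ = (3 + 8)/2 = 11/2.
u₂ = ((11/2) + 8)/2 = 27/4.
u₃ = ((27/4) + 8)/2 = 59/8.
u₄ = ((59/8) + 8)/2 = 123/16.
u₅ = ((123/16) + 8)/2 = 251/32.

251/32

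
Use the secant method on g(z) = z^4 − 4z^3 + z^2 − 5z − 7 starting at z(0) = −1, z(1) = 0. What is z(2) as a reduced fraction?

g(−1) = 4, g(0) = −7. z(2) = 0 − (−7)·(0 − (−1))/((−7) − 4) = −7/11.

−7/11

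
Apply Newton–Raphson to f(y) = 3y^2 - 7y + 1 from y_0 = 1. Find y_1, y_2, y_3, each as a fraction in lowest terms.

y_1 = -2, y_2 = -11/19, y_3 = -2/3781

f'(y) = 6y - 7.
f(1) = -3, f'(1) = -1, so y_1 = 1 - (-3)/(-1) = -2.
f(-2) = 27, f'(-2) = -19, so y_2 = (-2) - 27/(-19) = -11/19.
f(-11/19) = 2187/361, f'(-11/19) = -199/19, so y_3 = (-11/19) - (2187/361)/(-199/19) = -2/3781.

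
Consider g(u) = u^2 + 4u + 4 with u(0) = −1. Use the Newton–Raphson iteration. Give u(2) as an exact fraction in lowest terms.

−7/4

g'(u) = 2u + 4.
g(−1) = 1, g'(−1) = 2, so u(1) = (−1) − 1/2 = −3/2.
g(−3/2) = 1/4, g'(−3/2) = 1, so u(2) = (−3/2) − (1/4)/1 = −7/4.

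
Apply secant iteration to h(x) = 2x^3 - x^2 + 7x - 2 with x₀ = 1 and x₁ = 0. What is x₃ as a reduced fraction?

16/55

h(1) = 6, h(0) = -2. x₂ = 0 - (-2)·(0 - 1)/((-2) - 6) = 1/4.
h(0) = -2, h(1/4) = -9/32. x₃ = (1/4) - (-9/32)·((1/4) - 0)/((-9/32) - (-2)) = 16/55.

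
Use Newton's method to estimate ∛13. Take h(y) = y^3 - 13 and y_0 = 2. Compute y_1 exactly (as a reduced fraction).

h'(y) = 3y^2.
h(2) = -5, h'(2) = 12, so y_1 = 2 - (-5)/12 = 29/12.

29/12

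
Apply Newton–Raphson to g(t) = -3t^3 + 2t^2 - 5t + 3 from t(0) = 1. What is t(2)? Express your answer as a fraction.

g'(t) = -9t^2 + 4t - 5.
g(1) = -3, g'(1) = -10, so t(1) = 1 - (-3)/(-10) = 7/10.
g(7/10) = -549/1000, g'(7/10) = -661/100, so t(2) = (7/10) - (-549/1000)/(-661/100) = 2039/3305.

2039/3305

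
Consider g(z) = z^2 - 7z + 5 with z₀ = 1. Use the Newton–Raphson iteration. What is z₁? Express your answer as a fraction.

4/5

g'(z) = 2z - 7.
g(1) = -1, g'(1) = -5, so z₁ = 1 - (-1)/(-5) = 4/5.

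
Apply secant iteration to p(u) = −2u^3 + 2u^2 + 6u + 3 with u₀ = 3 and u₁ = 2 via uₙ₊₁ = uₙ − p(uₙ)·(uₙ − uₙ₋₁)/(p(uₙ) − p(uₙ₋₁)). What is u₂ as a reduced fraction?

51/22

p(3) = −15, p(2) = 7. u₂ = 2 − 7·(2 − 3)/(7 − (−15)) = 51/22.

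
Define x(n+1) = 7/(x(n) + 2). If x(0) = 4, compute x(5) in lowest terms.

x(1) = 7/(4 + 2) = 7/6.
x(2) = 7/(7/6 + 2) = 42/19.
x(3) = 7/(42/19 + 2) = 133/80.
x(4) = 7/(133/80 + 2) = 560/293.
x(5) = 7/(560/293 + 2) = 2051/1146.

2051/1146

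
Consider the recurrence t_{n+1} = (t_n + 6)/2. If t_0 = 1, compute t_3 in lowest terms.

t_1 = (1 + 6)/2 = 7/2.
t_2 = ((7/2) + 6)/2 = 19/4.
t_3 = ((19/4) + 6)/2 = 43/8.

43/8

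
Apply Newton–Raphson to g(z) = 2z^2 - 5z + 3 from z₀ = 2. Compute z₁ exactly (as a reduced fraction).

5/3

g'(z) = 4z - 5.
g(2) = 1, g'(2) = 3, so z₁ = 2 - 1/3 = 5/3.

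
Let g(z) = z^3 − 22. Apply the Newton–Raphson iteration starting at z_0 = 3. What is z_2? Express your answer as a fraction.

g'(z) = 3z^2.
g(3) = 5, g'(3) = 27, so z_1 = 3 − 5/27 = 76/27.
g(76/27) = 5950/19683, g'(76/27) = 5776/243, so z_2 = (76/27) − (5950/19683)/(5776/243) = 655489/233928.

655489/233928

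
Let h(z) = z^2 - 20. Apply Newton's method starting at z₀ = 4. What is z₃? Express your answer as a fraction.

51841/11592

h'(z) = 2z.
h(4) = -4, h'(4) = 8, so z₁ = 4 - (-4)/8 = 9/2.
h(9/2) = 1/4, h'(9/2) = 9, so z₂ = (9/2) - (1/4)/9 = 161/36.
h(161/36) = 1/1296, h'(161/36) = 161/18, so z₃ = (161/36) - (1/1296)/(161/18) = 51841/11592.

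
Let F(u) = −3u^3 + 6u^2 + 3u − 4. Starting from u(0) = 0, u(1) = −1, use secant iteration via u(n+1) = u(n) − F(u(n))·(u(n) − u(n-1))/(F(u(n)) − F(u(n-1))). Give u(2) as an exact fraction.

F(0) = −4, F(−1) = 2. u(2) = (−1) − 2·((−1) − 0)/(2 − (−4)) = −2/3.

−2/3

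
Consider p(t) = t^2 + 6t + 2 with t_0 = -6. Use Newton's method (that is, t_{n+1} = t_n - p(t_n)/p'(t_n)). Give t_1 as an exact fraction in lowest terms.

p'(t) = 2t + 6.
p(-6) = 2, p'(-6) = -6, so t_1 = (-6) - 2/(-6) = -17/3.

-17/3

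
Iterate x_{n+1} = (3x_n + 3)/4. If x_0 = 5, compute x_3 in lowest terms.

123/32

x_1 = (3·5 + 3)/4 = 9/2.
x_2 = (3·(9/2) + 3)/4 = 33/8.
x_3 = (3·(33/8) + 3)/4 = 123/32.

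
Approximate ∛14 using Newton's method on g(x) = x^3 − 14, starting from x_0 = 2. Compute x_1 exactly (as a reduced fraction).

g'(x) = 3x^2.
g(2) = −6, g'(2) = 12, so x_1 = 2 − (−6)/12 = 5/2.

5/2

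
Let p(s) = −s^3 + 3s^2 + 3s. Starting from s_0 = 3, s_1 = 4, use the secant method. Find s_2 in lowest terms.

p(3) = 9, p(4) = −4. s_2 = 4 − (−4)·(4 − 3)/((−4) − 9) = 48/13.

48/13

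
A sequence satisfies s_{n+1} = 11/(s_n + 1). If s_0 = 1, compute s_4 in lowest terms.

s_1 = 11/(1 + 1) = 11/2.
s_2 = 11/(11/2 + 1) = 22/13.
s_3 = 11/(22/13 + 1) = 143/35.
s_4 = 11/(143/35 + 1) = 385/178.

385/178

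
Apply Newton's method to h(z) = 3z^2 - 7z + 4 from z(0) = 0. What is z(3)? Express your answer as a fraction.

h'(z) = 6z - 7.
h(0) = 4, h'(0) = -7, so z(1) = 0 - 4/(-7) = 4/7.
h(4/7) = 48/49, h'(4/7) = -25/7, so z(2) = (4/7) - (48/49)/(-25/7) = 148/175.
h(148/175) = 6912/30625, h'(148/175) = -337/175, so z(3) = (148/175) - (6912/30625)/(-337/175) = 56788/58975.

56788/58975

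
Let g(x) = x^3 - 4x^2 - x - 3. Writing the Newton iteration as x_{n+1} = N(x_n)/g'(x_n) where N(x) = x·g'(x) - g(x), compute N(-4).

-189

g'(x) = 3x^2 - 8x - 1.
N(x) = x·g'(x) - g(x) = x·(3x^2 - 8x - 1) - (x^3 - 4x^2 - x - 3) = 2x^3 - 4x^2 + 3.
N(-4) = -189.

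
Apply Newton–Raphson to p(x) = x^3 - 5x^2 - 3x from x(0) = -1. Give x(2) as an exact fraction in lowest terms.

-1568/2735

p'(x) = 3x^2 - 10x - 3.
p(-1) = -3, p'(-1) = 10, so x(1) = (-1) - (-3)/10 = -7/10.
p(-7/10) = -693/1000, p'(-7/10) = 547/100, so x(2) = (-7/10) - (-693/1000)/(547/100) = -1568/2735.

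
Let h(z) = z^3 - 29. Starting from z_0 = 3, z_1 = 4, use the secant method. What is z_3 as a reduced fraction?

157673/51397

h(3) = -2, h(4) = 35. z_2 = 4 - 35·(4 - 3)/(35 - (-2)) = 113/37.
h(4) = 35, h(113/37) = -26040/50653. z_3 = (113/37) - (-26040/50653)·((113/37) - 4)/((-26040/50653) - 35) = 157673/51397.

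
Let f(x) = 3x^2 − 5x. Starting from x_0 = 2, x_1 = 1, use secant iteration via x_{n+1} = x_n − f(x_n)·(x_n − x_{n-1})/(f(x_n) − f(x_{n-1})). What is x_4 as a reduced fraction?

81/49

f(2) = 2, f(1) = −2. x_2 = 1 − (−2)·(1 − 2)/((−2) − 2) = 3/2.
f(1) = −2, f(3/2) = −3/4. x_3 = (3/2) − (−3/4)·((3/2) − 1)/((−3/4) − (−2)) = 9/5.
f(3/2) = −3/4, f(9/5) = 18/25. x_4 = (9/5) − (18/25)·((9/5) − (3/2))/((18/25) − (−3/4)) = 81/49.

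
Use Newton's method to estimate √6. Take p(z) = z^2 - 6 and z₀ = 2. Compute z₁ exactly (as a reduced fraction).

5/2

p'(z) = 2z.
p(2) = -2, p'(2) = 4, so z₁ = 2 - (-2)/4 = 5/2.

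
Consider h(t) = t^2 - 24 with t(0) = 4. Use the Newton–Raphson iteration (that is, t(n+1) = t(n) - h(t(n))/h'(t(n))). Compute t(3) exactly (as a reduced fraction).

h'(t) = 2t.
h(4) = -8, h'(4) = 8, so t(1) = 4 - (-8)/8 = 5.
h(5) = 1, h'(5) = 10, so t(2) = 5 - 1/10 = 49/10.
h(49/10) = 1/100, h'(49/10) = 49/5, so t(3) = (49/10) - (1/100)/(49/5) = 4801/980.

4801/980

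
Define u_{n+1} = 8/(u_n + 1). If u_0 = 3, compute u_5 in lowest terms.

u_1 = 8/(3 + 1) = 2.
u_2 = 8/(2 + 1) = 8/3.
u_3 = 8/(8/3 + 1) = 24/11.
u_4 = 8/(24/11 + 1) = 88/35.
u_5 = 8/(88/35 + 1) = 280/123.

280/123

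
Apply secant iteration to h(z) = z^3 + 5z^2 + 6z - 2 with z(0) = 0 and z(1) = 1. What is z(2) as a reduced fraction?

1/6

h(0) = -2, h(1) = 10. z(2) = 1 - 10·(1 - 0)/(10 - (-2)) = 1/6.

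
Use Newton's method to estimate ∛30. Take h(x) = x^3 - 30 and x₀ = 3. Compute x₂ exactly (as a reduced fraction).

h'(x) = 3x^2.
h(3) = -3, h'(3) = 27, so x₁ = 3 - (-3)/27 = 28/9.
h(28/9) = 82/729, h'(28/9) = 784/27, so x₂ = (28/9) - (82/729)/(784/27) = 32887/10584.

32887/10584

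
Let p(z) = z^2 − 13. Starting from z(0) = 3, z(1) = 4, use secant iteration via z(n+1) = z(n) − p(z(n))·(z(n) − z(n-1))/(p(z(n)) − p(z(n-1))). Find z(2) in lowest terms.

p(3) = −4, p(4) = 3. z(2) = 4 − 3·(4 − 3)/(3 − (−4)) = 25/7.

25/7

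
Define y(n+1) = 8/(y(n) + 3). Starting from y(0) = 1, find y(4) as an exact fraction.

y(1) = 8/(1 + 3) = 2.
y(2) = 8/(2 + 3) = 8/5.
y(3) = 8/(8/5 + 3) = 40/23.
y(4) = 8/(40/23 + 3) = 184/109.

184/109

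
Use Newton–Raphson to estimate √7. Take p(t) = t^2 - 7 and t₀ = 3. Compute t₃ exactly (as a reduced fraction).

32257/12192

p'(t) = 2t.
p(3) = 2, p'(3) = 6, so t₁ = 3 - 2/6 = 8/3.
p(8/3) = 1/9, p'(8/3) = 16/3, so t₂ = (8/3) - (1/9)/(16/3) = 127/48.
p(127/48) = 1/2304, p'(127/48) = 127/24, so t₃ = (127/48) - (1/2304)/(127/24) = 32257/12192.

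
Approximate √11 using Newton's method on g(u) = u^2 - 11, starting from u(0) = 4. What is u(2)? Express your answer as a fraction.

g'(u) = 2u.
g(4) = 5, g'(4) = 8, so u(1) = 4 - 5/8 = 27/8.
g(27/8) = 25/64, g'(27/8) = 27/4, so u(2) = (27/8) - (25/64)/(27/4) = 1433/432.

1433/432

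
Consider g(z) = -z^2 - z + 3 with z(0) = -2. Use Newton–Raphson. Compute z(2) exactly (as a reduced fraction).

-76/33

g'(z) = -2z - 1.
g(-2) = 1, g'(-2) = 3, so z(1) = (-2) - 1/3 = -7/3.
g(-7/3) = -1/9, g'(-7/3) = 11/3, so z(2) = (-7/3) - (-1/9)/(11/3) = -76/33.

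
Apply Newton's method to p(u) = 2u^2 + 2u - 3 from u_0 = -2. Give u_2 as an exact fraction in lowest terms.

p'(u) = 4u + 2.
p(-2) = 1, p'(-2) = -6, so u_1 = (-2) - 1/(-6) = -11/6.
p(-11/6) = 1/18, p'(-11/6) = -16/3, so u_2 = (-11/6) - (1/18)/(-16/3) = -175/96.

-175/96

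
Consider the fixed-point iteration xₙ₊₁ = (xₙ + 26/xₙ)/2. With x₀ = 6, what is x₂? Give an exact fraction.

1897/372

x₁ = (6 + 26/6)/2 = 31/6.
x₂ = (31/6 + 26/(31/6))/2 = 1897/372.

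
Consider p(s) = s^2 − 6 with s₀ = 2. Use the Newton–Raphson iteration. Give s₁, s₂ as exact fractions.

p'(s) = 2s.
p(2) = −2, p'(2) = 4, so s₁ = 2 − (−2)/4 = 5/2.
p(5/2) = 1/4, p'(5/2) = 5, so s₂ = (5/2) − (1/4)/5 = 49/20.

s₁ = 5/2, s₂ = 49/20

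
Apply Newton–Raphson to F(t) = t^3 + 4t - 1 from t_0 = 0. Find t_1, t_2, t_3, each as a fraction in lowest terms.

t_1 = 1/4, t_2 = 33/134, t_3 = 1238989/5031097

F'(t) = 3t^2 + 4.
F(0) = -1, F'(0) = 4, so t_1 = 0 - (-1)/4 = 1/4.
F(1/4) = 1/64, F'(1/4) = 67/16, so t_2 = (1/4) - (1/64)/(67/16) = 33/134.
F(33/134) = 25/2406104, F'(33/134) = 75091/17956, so t_3 = (33/134) - (25/2406104)/(75091/17956) = 1238989/5031097.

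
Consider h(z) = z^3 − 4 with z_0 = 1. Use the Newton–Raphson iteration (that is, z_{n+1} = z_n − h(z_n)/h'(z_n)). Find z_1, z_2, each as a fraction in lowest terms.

h'(z) = 3z^2.
h(1) = −3, h'(1) = 3, so z_1 = 1 − (−3)/3 = 2.
h(2) = 4, h'(2) = 12, so z_2 = 2 − 4/12 = 5/3.

z_1 = 2, z_2 = 5/3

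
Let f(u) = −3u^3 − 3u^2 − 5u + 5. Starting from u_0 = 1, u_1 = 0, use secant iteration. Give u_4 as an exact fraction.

2460293/4024580

f(1) = −6, f(0) = 5. u_2 = 0 − 5·(0 − 1)/(5 − (−6)) = 5/11.
f(0) = 5, f(5/11) = 2430/1331. u_3 = (5/11) − (2430/1331)·((5/11) − 0)/((2430/1331) − 5) = 121/169.
f(5/11) = 2430/1331, f(121/169) = −5883030/4826809. u_4 = (121/169) − (−5883030/4826809)·((121/169) − (5/11))/((−5883030/4826809) − (2430/1331)) = 2460293/4024580.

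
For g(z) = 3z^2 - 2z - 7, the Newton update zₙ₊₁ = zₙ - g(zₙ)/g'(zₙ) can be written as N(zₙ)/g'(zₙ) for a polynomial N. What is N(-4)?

g'(z) = 6z - 2.
N(z) = z·g'(z) - g(z) = z·(6z - 2) - (3z^2 - 2z - 7) = 3z^2 + 7.
N(-4) = 55.

55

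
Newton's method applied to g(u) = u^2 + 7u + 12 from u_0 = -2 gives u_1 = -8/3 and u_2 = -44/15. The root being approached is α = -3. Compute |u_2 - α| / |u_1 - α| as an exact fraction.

1/5

u_1 - α = -8/3 - (-3) = -8/3 + 3 = 1/3, so |u_1 - α| = 1/3.
u_2 - α = -44/15 - (-3) = -44/15 + 3 = 1/15, so |u_2 - α| = 1/15.
Ratio = (1/15) / (1/3) = 1/5.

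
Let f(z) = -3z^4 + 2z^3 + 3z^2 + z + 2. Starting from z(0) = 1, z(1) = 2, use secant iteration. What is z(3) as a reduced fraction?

39134/27799

f(1) = 5, f(2) = -16. z(2) = 2 - (-16)·(2 - 1)/((-16) - 5) = 26/21.
f(2) = -16, f(26/21) = 99040/21609. z(3) = (26/21) - (99040/21609)·((26/21) - 2)/((99040/21609) - (-16)) = 39134/27799.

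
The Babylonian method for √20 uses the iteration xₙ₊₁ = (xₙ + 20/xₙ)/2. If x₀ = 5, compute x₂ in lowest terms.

x₁ = (5 + 20/5)/2 = 9/2.
x₂ = (9/2 + 20/(9/2))/2 = 161/36.

161/36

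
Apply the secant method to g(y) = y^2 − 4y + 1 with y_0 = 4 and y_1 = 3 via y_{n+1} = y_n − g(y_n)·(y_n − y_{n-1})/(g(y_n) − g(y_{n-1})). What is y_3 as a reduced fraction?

g(4) = 1, g(3) = −2. y_2 = 3 − (−2)·(3 − 4)/((−2) − 1) = 11/3.
g(3) = −2, g(11/3) = −2/9. y_3 = (11/3) − (−2/9)·((11/3) − 3)/((−2/9) − (−2)) = 15/4.

15/4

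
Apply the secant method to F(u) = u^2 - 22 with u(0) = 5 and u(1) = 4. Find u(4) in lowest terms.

1712/365

F(5) = 3, F(4) = -6. u(2) = 4 - (-6)·(4 - 5)/((-6) - 3) = 14/3.
F(4) = -6, F(14/3) = -2/9. u(3) = (14/3) - (-2/9)·((14/3) - 4)/((-2/9) - (-6)) = 61/13.
F(14/3) = -2/9, F(61/13) = 3/169. u(4) = (61/13) - (3/169)·((61/13) - (14/3))/((3/169) - (-2/9)) = 1712/365.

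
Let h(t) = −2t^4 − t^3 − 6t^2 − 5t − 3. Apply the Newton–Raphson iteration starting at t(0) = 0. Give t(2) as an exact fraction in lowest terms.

h'(t) = −8t^3 − 3t^2 − 12t − 5.
h(0) = −3, h'(0) = −5, so t(1) = 0 − (−3)/(−5) = −3/5.
h(−3/5) = −1377/625, h'(−3/5) = 356/125, so t(2) = (−3/5) − (−1377/625)/(356/125) = 309/1780.

309/1780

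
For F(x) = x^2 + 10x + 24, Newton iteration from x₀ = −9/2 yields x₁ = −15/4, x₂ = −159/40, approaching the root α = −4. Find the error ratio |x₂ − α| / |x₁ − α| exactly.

x₁ − α = −15/4 − (−4) = −15/4 + 4 = 1/4, so |x₁ − α| = 1/4.
x₂ − α = −159/40 − (−4) = −159/40 + 4 = 1/40, so |x₂ − α| = 1/40.
Ratio = (1/40) / (1/4) = 1/10.

1/10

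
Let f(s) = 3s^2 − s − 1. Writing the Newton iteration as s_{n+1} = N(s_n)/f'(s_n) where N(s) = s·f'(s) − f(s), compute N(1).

f'(s) = 6s − 1.
N(s) = s·f'(s) − f(s) = s·(6s − 1) − (3s^2 − s − 1) = 3s^2 + 1.
N(1) = 4.

4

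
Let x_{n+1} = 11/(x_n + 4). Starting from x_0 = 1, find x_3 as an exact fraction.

341/179

x_1 = 11/(1 + 4) = 11/5.
x_2 = 11/(11/5 + 4) = 55/31.
x_3 = 11/(55/31 + 4) = 341/179.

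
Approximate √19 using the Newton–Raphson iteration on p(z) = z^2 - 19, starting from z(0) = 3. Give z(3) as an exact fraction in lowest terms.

p'(z) = 2z.
p(3) = -10, p'(3) = 6, so z(1) = 3 - (-10)/6 = 14/3.
p(14/3) = 25/9, p'(14/3) = 28/3, so z(2) = (14/3) - (25/9)/(28/3) = 367/84.
p(367/84) = 625/7056, p'(367/84) = 367/42, so z(3) = (367/84) - (625/7056)/(367/42) = 268753/61656.

268753/61656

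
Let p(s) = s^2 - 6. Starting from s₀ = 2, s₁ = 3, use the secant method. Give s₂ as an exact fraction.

p(2) = -2, p(3) = 3. s₂ = 3 - 3·(3 - 2)/(3 - (-2)) = 12/5.

12/5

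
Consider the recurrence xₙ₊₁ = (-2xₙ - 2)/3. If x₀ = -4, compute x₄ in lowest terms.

x₁ = (-2·(-4) - 2)/3 = 2.
x₂ = (-2·2 - 2)/3 = -2.
x₃ = (-2·(-2) - 2)/3 = 2/3.
x₄ = (-2·(2/3) - 2)/3 = -10/9.

-10/9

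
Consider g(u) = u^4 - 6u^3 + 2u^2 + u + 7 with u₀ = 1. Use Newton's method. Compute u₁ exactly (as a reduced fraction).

g'(u) = 4u^3 - 18u^2 + 4u + 1.
g(1) = 5, g'(1) = -9, so u₁ = 1 - 5/(-9) = 14/9.

14/9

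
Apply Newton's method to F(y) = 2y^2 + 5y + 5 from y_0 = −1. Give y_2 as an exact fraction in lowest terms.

F'(y) = 4y + 5.
F(−1) = 2, F'(−1) = 1, so y_1 = (−1) − 2/1 = −3.
F(−3) = 8, F'(−3) = −7, so y_2 = (−3) − 8/(−7) = −13/7.

−13/7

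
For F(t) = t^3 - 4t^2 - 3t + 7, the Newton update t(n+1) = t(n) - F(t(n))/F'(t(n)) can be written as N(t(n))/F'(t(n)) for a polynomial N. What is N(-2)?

F'(t) = 3t^2 - 8t - 3.
N(t) = t·F'(t) - F(t) = t·(3t^2 - 8t - 3) - (t^3 - 4t^2 - 3t + 7) = 2t^3 - 4t^2 - 7.
N(-2) = -39.

-39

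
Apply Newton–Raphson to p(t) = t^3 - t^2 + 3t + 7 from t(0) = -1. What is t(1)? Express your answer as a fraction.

p'(t) = 3t^2 - 2t + 3.
p(-1) = 2, p'(-1) = 8, so t(1) = (-1) - 2/8 = -5/4.

-5/4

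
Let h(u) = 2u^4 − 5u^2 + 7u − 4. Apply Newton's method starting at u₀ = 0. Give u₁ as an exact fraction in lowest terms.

4/7

h'(u) = 8u^3 − 10u + 7.
h(0) = −4, h'(0) = 7, so u₁ = 0 − (−4)/7 = 4/7.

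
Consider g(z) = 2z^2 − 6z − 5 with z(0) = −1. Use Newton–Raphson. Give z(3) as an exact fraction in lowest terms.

−573401/843920

g'(z) = 4z − 6.
g(−1) = 3, g'(−1) = −10, so z(1) = (−1) − 3/(−10) = −7/10.
g(−7/10) = 9/50, g'(−7/10) = −44/5, so z(2) = (−7/10) − (9/50)/(−44/5) = −299/440.
g(−299/440) = 81/96800, g'(−299/440) = −959/110, so z(3) = (−299/440) − (81/96800)/(−959/110) = −573401/843920.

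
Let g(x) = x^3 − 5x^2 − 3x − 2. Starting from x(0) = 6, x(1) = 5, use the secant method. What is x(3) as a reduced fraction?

167798/29857

g(6) = 16, g(5) = −17. x(2) = 5 − (−17)·(5 − 6)/((−17) − 16) = 182/33.
g(5) = −17, g(182/33) = −103360/35937. x(3) = (182/33) − (−103360/35937)·((182/33) − 5)/((−103360/35937) − (−17)) = 167798/29857.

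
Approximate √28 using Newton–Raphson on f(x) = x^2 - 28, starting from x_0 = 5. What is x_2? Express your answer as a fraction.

f'(x) = 2x.
f(5) = -3, f'(5) = 10, so x_1 = 5 - (-3)/10 = 53/10.
f(53/10) = 9/100, f'(53/10) = 53/5, so x_2 = (53/10) - (9/100)/(53/5) = 5609/1060.

5609/1060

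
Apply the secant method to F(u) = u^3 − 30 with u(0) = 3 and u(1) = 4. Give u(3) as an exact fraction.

F(3) = −3, F(4) = 34. u(2) = 4 − 34·(4 − 3)/(34 − (−3)) = 114/37.
F(4) = 34, F(114/37) = −38046/50653. u(3) = (114/37) − (−38046/50653)·((114/37) − 4)/((−38046/50653) − 34) = 80271/25886.

80271/25886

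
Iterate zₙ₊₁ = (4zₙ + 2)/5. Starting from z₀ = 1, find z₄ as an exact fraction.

994/625

z₁ = (4·1 + 2)/5 = 6/5.
z₂ = (4·(6/5) + 2)/5 = 34/25.
z₃ = (4·(34/25) + 2)/5 = 186/125.
z₄ = (4·(186/125) + 2)/5 = 994/625.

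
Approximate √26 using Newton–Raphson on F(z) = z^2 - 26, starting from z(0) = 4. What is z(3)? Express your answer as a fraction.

F'(z) = 2z.
F(4) = -10, F'(4) = 8, so z(1) = 4 - (-10)/8 = 21/4.
F(21/4) = 25/16, F'(21/4) = 21/2, so z(2) = (21/4) - (25/16)/(21/2) = 857/168.
F(857/168) = 625/28224, F'(857/168) = 857/84, so z(3) = (857/168) - (625/28224)/(857/84) = 1468273/287952.

1468273/287952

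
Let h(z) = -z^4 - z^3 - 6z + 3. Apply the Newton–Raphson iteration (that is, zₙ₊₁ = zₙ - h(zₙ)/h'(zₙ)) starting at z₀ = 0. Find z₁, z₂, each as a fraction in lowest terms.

h'(z) = -4z^3 - 3z^2 - 6.
h(0) = 3, h'(0) = -6, so z₁ = 0 - 3/(-6) = 1/2.
h(1/2) = -3/16, h'(1/2) = -29/4, so z₂ = (1/2) - (-3/16)/(-29/4) = 55/116.

z₁ = 1/2, z₂ = 55/116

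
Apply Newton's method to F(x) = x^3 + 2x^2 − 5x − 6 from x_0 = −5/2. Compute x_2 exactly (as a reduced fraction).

−1031/335

F'(x) = 3x^2 + 4x − 5.
F(−5/2) = 27/8, F'(−5/2) = 15/4, so x_1 = (−5/2) − (27/8)/(15/4) = −17/5.
F(−17/5) = −648/125, F'(−17/5) = 402/25, so x_2 = (−17/5) − (−648/125)/(402/25) = −1031/335.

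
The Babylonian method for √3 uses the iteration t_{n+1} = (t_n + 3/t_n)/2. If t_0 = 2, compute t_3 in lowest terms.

18817/10864

t_1 = (2 + 3/2)/2 = 7/4.
t_2 = (7/4 + 3/(7/4))/2 = 97/56.
t_3 = (97/56 + 3/(97/56))/2 = 18817/10864.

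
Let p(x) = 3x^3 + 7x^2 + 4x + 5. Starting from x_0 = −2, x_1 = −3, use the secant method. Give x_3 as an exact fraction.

−36929/17943

p(−2) = 1, p(−3) = −25. x_2 = (−3) − (−25)·((−3) − (−2))/((−25) − 1) = −53/26.
p(−3) = −25, p(−53/26) = 9175/17576. x_3 = (−53/26) − (9175/17576)·((−53/26) − (−3))/((9175/17576) − (−25)) = −36929/17943.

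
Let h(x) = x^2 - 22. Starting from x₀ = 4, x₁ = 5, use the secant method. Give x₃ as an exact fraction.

136/29

h(4) = -6, h(5) = 3. x₂ = 5 - 3·(5 - 4)/(3 - (-6)) = 14/3.
h(5) = 3, h(14/3) = -2/9. x₃ = (14/3) - (-2/9)·((14/3) - 5)/((-2/9) - 3) = 136/29.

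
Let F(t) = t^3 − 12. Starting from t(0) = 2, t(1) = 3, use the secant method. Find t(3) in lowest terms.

F(2) = −4, F(3) = 15. t(2) = 3 − 15·(3 − 2)/(15 − (−4)) = 42/19.
F(3) = 15, F(42/19) = −8220/6859. t(3) = (42/19) − (−8220/6859)·((42/19) − 3)/((−8220/6859) − 15) = 5602/2469.

5602/2469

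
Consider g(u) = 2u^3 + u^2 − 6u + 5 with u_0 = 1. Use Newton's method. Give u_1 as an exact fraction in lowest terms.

g'(u) = 6u^2 + 2u − 6.
g(1) = 2, g'(1) = 2, so u_1 = 1 − 2/2 = 0.

0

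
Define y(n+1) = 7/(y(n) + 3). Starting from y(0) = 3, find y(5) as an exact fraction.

3682/2397

y(1) = 7/(3 + 3) = 7/6.
y(2) = 7/(7/6 + 3) = 42/25.
y(3) = 7/(42/25 + 3) = 175/117.
y(4) = 7/(175/117 + 3) = 819/526.
y(5) = 7/(819/526 + 3) = 3682/2397.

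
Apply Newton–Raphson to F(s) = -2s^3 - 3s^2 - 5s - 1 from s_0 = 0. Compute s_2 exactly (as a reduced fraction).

F'(s) = -6s^2 - 6s - 5.
F(0) = -1, F'(0) = -5, so s_1 = 0 - (-1)/(-5) = -1/5.
F(-1/5) = -13/125, F'(-1/5) = -101/25, so s_2 = (-1/5) - (-13/125)/(-101/25) = -114/505.

-114/505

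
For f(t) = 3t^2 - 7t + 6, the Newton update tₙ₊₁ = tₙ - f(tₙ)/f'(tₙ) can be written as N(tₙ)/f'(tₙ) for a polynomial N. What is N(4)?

f'(t) = 6t - 7.
N(t) = t·f'(t) - f(t) = t·(6t - 7) - (3t^2 - 7t + 6) = 3t^2 - 6.
N(4) = 42.

42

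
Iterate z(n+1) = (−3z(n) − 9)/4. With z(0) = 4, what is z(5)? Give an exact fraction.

z(1) = (−3·4 − 9)/4 = −21/4.
z(2) = (−3·(−21/4) − 9)/4 = 27/16.
z(3) = (−3·(27/16) − 9)/4 = −225/64.
z(4) = (−3·(−225/64) − 9)/4 = 99/256.
z(5) = (−3·(99/256) − 9)/4 = −2601/1024.

−2601/1024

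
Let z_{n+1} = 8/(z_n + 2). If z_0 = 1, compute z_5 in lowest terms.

z_1 = 8/(1 + 2) = 8/3.
z_2 = 8/(8/3 + 2) = 12/7.
z_3 = 8/(12/7 + 2) = 28/13.
z_4 = 8/(28/13 + 2) = 52/27.
z_5 = 8/(52/27 + 2) = 108/53.

108/53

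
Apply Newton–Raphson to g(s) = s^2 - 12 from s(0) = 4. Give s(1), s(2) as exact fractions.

g'(s) = 2s.
g(4) = 4, g'(4) = 8, so s(1) = 4 - 4/8 = 7/2.
g(7/2) = 1/4, g'(7/2) = 7, so s(2) = (7/2) - (1/4)/7 = 97/28.

s(1) = 7/2, s(2) = 97/28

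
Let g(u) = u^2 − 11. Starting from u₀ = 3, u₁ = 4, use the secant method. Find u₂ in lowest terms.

g(3) = −2, g(4) = 5. u₂ = 4 − 5·(4 − 3)/(5 − (−2)) = 23/7.

23/7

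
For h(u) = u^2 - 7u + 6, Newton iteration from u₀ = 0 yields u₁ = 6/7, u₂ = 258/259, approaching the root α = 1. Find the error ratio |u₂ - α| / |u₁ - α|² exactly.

u₁ - α = 6/7 - 1 = -1/7, so |u₁ - α| = 1/7.
u₂ - α = 258/259 - 1 = -1/259, so |u₂ - α| = 1/259.
|u₁ - α|² = 1/49.
Ratio = (1/259) / (1/49) = 7/37.

7/37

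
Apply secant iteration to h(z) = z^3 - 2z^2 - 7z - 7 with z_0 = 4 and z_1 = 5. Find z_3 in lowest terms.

h(4) = -3, h(5) = 33. z_2 = 5 - 33·(5 - 4)/(33 - (-3)) = 49/12.
h(5) = 33, h(49/12) = -1463/1728. z_3 = (49/12) - (-1463/1728)·((49/12) - 5)/((-1463/1728) - 33) = 21833/5317.

21833/5317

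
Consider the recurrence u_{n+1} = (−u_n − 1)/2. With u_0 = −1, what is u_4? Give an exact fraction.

u_1 = (−(−1) − 1)/2 = 0.
u_2 = (−0 − 1)/2 = −1/2.
u_3 = (−(−1/2) − 1)/2 = −1/4.
u_4 = (−(−1/4) − 1)/2 = −3/8.

−3/8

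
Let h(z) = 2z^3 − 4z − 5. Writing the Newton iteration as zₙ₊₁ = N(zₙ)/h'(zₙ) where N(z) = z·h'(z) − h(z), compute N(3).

h'(z) = 6z^2 − 4.
N(z) = z·h'(z) − h(z) = z·(6z^2 − 4) − (2z^3 − 4z − 5) = 4z^3 + 5.
N(3) = 113.

113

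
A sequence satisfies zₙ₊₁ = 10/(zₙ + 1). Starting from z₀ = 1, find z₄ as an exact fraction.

z₁ = 10/(1 + 1) = 5.
z₂ = 10/(5 + 1) = 5/3.
z₃ = 10/(5/3 + 1) = 15/4.
z₄ = 10/(15/4 + 1) = 40/19.

40/19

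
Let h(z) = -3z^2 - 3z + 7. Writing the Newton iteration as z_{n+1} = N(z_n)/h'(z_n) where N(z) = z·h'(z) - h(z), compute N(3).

-34

h'(z) = -6z - 3.
N(z) = z·h'(z) - h(z) = z·(-6z - 3) - (-3z^2 - 3z + 7) = -3z^2 - 7.
N(3) = -34.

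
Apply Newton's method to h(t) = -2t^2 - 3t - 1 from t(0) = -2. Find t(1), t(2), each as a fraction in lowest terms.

h'(t) = -4t - 3.
h(-2) = -3, h'(-2) = 5, so t(1) = (-2) - (-3)/5 = -7/5.
h(-7/5) = -18/25, h'(-7/5) = 13/5, so t(2) = (-7/5) - (-18/25)/(13/5) = -73/65.

t(1) = -7/5, t(2) = -73/65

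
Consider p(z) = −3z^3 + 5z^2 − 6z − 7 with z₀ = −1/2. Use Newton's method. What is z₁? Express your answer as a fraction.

−36/53

p'(z) = −9z^2 + 10z − 6.
p(−1/2) = −19/8, p'(−1/2) = −53/4, so z₁ = (−1/2) − (−19/8)/(−53/4) = −36/53.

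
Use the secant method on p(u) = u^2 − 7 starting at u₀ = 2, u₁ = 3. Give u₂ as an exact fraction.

p(2) = −3, p(3) = 2. u₂ = 3 − 2·(3 − 2)/(2 − (−3)) = 13/5.

13/5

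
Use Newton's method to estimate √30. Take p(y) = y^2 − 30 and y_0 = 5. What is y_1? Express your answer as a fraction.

11/2

p'(y) = 2y.
p(5) = −5, p'(5) = 10, so y_1 = 5 − (−5)/10 = 11/2.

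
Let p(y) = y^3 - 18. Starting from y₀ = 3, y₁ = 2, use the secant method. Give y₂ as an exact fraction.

48/19

p(3) = 9, p(2) = -10. y₂ = 2 - (-10)·(2 - 3)/((-10) - 9) = 48/19.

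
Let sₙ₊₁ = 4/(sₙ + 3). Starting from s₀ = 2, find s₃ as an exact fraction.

s₁ = 4/(2 + 3) = 4/5.
s₂ = 4/(4/5 + 3) = 20/19.
s₃ = 4/(20/19 + 3) = 76/77.

76/77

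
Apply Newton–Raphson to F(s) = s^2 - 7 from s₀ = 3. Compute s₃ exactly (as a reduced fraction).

F'(s) = 2s.
F(3) = 2, F'(3) = 6, so s₁ = 3 - 2/6 = 8/3.
F(8/3) = 1/9, F'(8/3) = 16/3, so s₂ = (8/3) - (1/9)/(16/3) = 127/48.
F(127/48) = 1/2304, F'(127/48) = 127/24, so s₃ = (127/48) - (1/2304)/(127/24) = 32257/12192.

32257/12192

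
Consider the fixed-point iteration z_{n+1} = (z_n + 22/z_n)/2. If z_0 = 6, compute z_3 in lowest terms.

5330977/1136568

z_1 = (6 + 22/6)/2 = 29/6.
z_2 = (29/6 + 22/(29/6))/2 = 1633/348.
z_3 = (1633/348 + 22/(1633/348))/2 = 5330977/1136568.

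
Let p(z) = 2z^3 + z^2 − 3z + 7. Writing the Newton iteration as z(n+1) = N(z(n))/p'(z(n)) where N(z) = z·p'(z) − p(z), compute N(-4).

p'(z) = 6z^2 + 2z − 3.
N(z) = z·p'(z) − p(z) = z·(6z^2 + 2z − 3) − (2z^3 + z^2 − 3z + 7) = 4z^3 + z^2 − 7.
N(-4) = −247.

−247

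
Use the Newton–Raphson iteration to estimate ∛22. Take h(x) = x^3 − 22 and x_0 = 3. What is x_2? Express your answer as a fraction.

h'(x) = 3x^2.
h(3) = 5, h'(3) = 27, so x_1 = 3 − 5/27 = 76/27.
h(76/27) = 5950/19683, h'(76/27) = 5776/243, so x_2 = (76/27) − (5950/19683)/(5776/243) = 655489/233928.

655489/233928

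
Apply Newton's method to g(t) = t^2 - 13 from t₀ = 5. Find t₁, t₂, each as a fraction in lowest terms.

g'(t) = 2t.
g(5) = 12, g'(5) = 10, so t₁ = 5 - 12/10 = 19/5.
g(19/5) = 36/25, g'(19/5) = 38/5, so t₂ = (19/5) - (36/25)/(38/5) = 343/95.

t₁ = 19/5, t₂ = 343/95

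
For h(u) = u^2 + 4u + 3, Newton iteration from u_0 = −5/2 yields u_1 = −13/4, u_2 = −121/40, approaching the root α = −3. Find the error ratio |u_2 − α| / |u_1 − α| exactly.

u_1 − α = −13/4 − (−3) = −13/4 + 3 = −1/4, so |u_1 − α| = 1/4.
u_2 − α = −121/40 − (−3) = −121/40 + 3 = −1/40, so |u_2 − α| = 1/40.
Ratio = (1/40) / (1/4) = 1/10.

1/10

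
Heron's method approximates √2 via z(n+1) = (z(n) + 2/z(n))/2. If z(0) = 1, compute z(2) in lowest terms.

z(1) = (1 + 2/1)/2 = 3/2.
z(2) = (3/2 + 2/(3/2))/2 = 17/12.

17/12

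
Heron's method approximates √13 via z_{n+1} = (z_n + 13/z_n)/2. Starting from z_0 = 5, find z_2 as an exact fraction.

z_1 = (5 + 13/5)/2 = 19/5.
z_2 = (19/5 + 13/(19/5))/2 = 343/95.

343/95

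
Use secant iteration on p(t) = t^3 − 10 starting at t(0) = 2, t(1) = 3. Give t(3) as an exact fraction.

p(2) = −2, p(3) = 17. t(2) = 3 − 17·(3 − 2)/(17 − (−2)) = 40/19.
p(3) = 17, p(40/19) = −4590/6859. t(3) = (40/19) − (−4590/6859)·((40/19) − 3)/((−4590/6859) − 17) = 15250/7129.

15250/7129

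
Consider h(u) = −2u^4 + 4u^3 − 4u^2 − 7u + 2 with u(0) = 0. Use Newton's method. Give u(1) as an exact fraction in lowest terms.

2/7

h'(u) = −8u^3 + 12u^2 − 8u − 7.
h(0) = 2, h'(0) = −7, so u(1) = 0 − 2/(−7) = 2/7.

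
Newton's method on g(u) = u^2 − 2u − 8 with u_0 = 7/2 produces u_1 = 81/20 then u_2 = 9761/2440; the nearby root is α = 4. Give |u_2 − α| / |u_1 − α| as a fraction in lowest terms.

u_1 − α = 81/20 − 4 = 1/20, so |u_1 − α| = 1/20.
u_2 − α = 9761/2440 − 4 = 1/2440, so |u_2 − α| = 1/2440.
Ratio = (1/2440) / (1/20) = 1/122.

1/122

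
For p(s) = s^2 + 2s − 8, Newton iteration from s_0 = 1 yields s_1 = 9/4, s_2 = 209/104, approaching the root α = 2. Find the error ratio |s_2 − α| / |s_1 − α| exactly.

1/26

s_1 − α = 9/4 − 2 = 1/4, so |s_1 − α| = 1/4.
s_2 − α = 209/104 − 2 = 1/104, so |s_2 − α| = 1/104.
Ratio = (1/104) / (1/4) = 1/26.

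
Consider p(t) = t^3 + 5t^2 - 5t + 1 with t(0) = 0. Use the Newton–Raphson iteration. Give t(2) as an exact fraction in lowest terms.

p'(t) = 3t^2 + 10t - 5.
p(0) = 1, p'(0) = -5, so t(1) = 0 - 1/(-5) = 1/5.
p(1/5) = 26/125, p'(1/5) = -72/25, so t(2) = (1/5) - (26/125)/(-72/25) = 49/180.

49/180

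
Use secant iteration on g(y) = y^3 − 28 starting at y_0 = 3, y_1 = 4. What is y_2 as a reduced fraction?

112/37

g(3) = −1, g(4) = 36. y_2 = 4 − 36·(4 − 3)/(36 − (−1)) = 112/37.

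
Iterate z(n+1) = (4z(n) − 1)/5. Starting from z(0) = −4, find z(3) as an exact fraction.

z(1) = (4·(−4) − 1)/5 = −17/5.
z(2) = (4·(−17/5) − 1)/5 = −73/25.
z(3) = (4·(−73/25) − 1)/5 = −317/125.

−317/125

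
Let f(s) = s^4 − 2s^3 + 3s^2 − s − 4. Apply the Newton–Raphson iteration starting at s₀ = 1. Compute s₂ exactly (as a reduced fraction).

f'(s) = 4s^3 − 6s^2 + 6s − 1.
f(1) = −3, f'(1) = 3, so s₁ = 1 − (−3)/3 = 2.
f(2) = 6, f'(2) = 19, so s₂ = 2 − 6/19 = 32/19.

32/19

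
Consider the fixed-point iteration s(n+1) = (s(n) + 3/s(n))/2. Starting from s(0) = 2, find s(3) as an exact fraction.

s(1) = (2 + 3/2)/2 = 7/4.
s(2) = (7/4 + 3/(7/4))/2 = 97/56.
s(3) = (97/56 + 3/(97/56))/2 = 18817/10864.

18817/10864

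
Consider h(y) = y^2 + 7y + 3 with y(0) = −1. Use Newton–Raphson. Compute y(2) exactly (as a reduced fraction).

h'(y) = 2y + 7.
h(−1) = −3, h'(−1) = 5, so y(1) = (−1) − (−3)/5 = −2/5.
h(−2/5) = 9/25, h'(−2/5) = 31/5, so y(2) = (−2/5) − (9/25)/(31/5) = −71/155.

−71/155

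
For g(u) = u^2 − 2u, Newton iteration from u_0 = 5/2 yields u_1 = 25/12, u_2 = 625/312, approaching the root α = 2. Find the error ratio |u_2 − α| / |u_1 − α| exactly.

1/26

u_1 − α = 25/12 − 2 = 1/12, so |u_1 − α| = 1/12.
u_2 − α = 625/312 − 2 = 1/312, so |u_2 − α| = 1/312.
Ratio = (1/312) / (1/12) = 1/26.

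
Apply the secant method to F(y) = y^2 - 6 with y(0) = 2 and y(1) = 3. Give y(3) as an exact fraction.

F(2) = -2, F(3) = 3. y(2) = 3 - 3·(3 - 2)/(3 - (-2)) = 12/5.
F(3) = 3, F(12/5) = -6/25. y(3) = (12/5) - (-6/25)·((12/5) - 3)/((-6/25) - 3) = 22/9.

22/9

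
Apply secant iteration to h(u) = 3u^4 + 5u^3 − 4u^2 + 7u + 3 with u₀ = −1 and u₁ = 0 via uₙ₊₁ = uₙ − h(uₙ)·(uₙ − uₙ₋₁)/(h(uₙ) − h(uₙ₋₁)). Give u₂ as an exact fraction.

−3/13

h(−1) = −10, h(0) = 3. u₂ = 0 − 3·(0 − (−1))/(3 − (−10)) = −3/13.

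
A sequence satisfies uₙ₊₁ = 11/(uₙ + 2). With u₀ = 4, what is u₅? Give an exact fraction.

5247/2186

u₁ = 11/(4 + 2) = 11/6.
u₂ = 11/(11/6 + 2) = 66/23.
u₃ = 11/(66/23 + 2) = 253/112.
u₄ = 11/(253/112 + 2) = 1232/477.
u₅ = 11/(1232/477 + 2) = 5247/2186.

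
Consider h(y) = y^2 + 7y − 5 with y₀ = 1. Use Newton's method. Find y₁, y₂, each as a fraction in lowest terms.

h'(y) = 2y + 7.
h(1) = 3, h'(1) = 9, so y₁ = 1 − 3/9 = 2/3.
h(2/3) = 1/9, h'(2/3) = 25/3, so y₂ = (2/3) − (1/9)/(25/3) = 49/75.

y₁ = 2/3, y₂ = 49/75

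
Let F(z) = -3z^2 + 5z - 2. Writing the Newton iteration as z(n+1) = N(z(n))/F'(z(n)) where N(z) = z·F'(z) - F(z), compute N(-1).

F'(z) = -6z + 5.
N(z) = z·F'(z) - F(z) = z·(-6z + 5) - (-3z^2 + 5z - 2) = -3z^2 + 2.
N(-1) = -1.

-1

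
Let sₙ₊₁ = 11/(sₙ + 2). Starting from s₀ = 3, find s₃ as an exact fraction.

231/97

s₁ = 11/(3 + 2) = 11/5.
s₂ = 11/(11/5 + 2) = 55/21.
s₃ = 11/(55/21 + 2) = 231/97.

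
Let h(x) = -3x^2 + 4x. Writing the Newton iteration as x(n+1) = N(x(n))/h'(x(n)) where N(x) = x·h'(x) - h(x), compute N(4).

-48

h'(x) = -6x + 4.
N(x) = x·h'(x) - h(x) = x·(-6x + 4) - (-3x^2 + 4x) = -3x^2.
N(4) = -48.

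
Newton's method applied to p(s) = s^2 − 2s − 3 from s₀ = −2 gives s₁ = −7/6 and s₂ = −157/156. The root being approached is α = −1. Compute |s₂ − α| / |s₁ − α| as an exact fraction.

1/26

s₁ − α = −7/6 − (−1) = −7/6 + 1 = −1/6, so |s₁ − α| = 1/6.
s₂ − α = −157/156 − (−1) = −157/156 + 1 = −1/156, so |s₂ − α| = 1/156.
Ratio = (1/156) / (1/6) = 1/26.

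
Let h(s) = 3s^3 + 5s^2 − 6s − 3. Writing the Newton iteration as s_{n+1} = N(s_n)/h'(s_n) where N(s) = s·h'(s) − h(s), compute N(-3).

−114

h'(s) = 9s^2 + 10s − 6.
N(s) = s·h'(s) − h(s) = s·(9s^2 + 10s − 6) − (3s^3 + 5s^2 − 6s − 3) = 6s^3 + 5s^2 + 3.
N(-3) = −114.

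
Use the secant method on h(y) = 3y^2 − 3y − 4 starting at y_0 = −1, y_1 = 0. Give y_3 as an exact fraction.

h(−1) = 2, h(0) = −4. y_2 = 0 − (−4)·(0 − (−1))/((−4) − 2) = −2/3.
h(0) = −4, h(−2/3) = −2/3. y_3 = (−2/3) − (−2/3)·((−2/3) − 0)/((−2/3) − (−4)) = −4/5.

−4/5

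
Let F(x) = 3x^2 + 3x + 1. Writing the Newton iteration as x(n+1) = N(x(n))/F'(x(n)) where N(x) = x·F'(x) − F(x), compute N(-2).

11

F'(x) = 6x + 3.
N(x) = x·F'(x) − F(x) = x·(6x + 3) − (3x^2 + 3x + 1) = 3x^2 − 1.
N(-2) = 11.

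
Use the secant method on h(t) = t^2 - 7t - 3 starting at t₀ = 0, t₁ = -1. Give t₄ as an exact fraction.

-1689/4169

h(0) = -3, h(-1) = 5. t₂ = (-1) - 5·((-1) - 0)/(5 - (-3)) = -3/8.
h(-1) = 5, h(-3/8) = -15/64. t₃ = (-3/8) - (-15/64)·((-3/8) - (-1))/((-15/64) - 5) = -27/67.
h(-3/8) = -15/64, h(-27/67) = -75/4489. t₄ = (-27/67) - (-75/4489)·((-27/67) - (-3/8))/((-75/4489) - (-15/64)) = -1689/4169.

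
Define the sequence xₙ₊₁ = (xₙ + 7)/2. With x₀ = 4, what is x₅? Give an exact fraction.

221/32

x₁ = (4 + 7)/2 = 11/2.
x₂ = ((11/2) + 7)/2 = 25/4.
x₃ = ((25/4) + 7)/2 = 53/8.
x₄ = ((53/8) + 7)/2 = 109/16.
x₅ = ((109/16) + 7)/2 = 221/32.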